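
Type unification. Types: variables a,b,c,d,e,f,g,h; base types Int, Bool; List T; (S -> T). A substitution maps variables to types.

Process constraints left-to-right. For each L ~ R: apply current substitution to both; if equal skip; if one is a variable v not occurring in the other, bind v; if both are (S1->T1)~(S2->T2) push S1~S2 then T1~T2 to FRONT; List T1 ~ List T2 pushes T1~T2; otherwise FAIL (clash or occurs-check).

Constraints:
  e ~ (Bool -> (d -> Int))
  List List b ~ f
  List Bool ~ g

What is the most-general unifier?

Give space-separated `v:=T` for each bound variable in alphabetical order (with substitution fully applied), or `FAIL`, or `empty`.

Answer: e:=(Bool -> (d -> Int)) f:=List List b g:=List Bool

Derivation:
step 1: unify e ~ (Bool -> (d -> Int))  [subst: {-} | 2 pending]
  bind e := (Bool -> (d -> Int))
step 2: unify List List b ~ f  [subst: {e:=(Bool -> (d -> Int))} | 1 pending]
  bind f := List List b
step 3: unify List Bool ~ g  [subst: {e:=(Bool -> (d -> Int)), f:=List List b} | 0 pending]
  bind g := List Bool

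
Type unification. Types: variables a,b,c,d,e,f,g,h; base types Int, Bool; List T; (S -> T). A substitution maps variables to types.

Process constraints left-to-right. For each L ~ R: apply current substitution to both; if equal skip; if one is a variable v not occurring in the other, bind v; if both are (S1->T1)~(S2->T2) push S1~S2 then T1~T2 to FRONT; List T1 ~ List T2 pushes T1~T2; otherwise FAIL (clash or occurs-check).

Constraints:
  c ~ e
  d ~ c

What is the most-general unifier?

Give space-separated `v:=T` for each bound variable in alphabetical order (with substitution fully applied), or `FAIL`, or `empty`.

Answer: c:=e d:=e

Derivation:
step 1: unify c ~ e  [subst: {-} | 1 pending]
  bind c := e
step 2: unify d ~ e  [subst: {c:=e} | 0 pending]
  bind d := e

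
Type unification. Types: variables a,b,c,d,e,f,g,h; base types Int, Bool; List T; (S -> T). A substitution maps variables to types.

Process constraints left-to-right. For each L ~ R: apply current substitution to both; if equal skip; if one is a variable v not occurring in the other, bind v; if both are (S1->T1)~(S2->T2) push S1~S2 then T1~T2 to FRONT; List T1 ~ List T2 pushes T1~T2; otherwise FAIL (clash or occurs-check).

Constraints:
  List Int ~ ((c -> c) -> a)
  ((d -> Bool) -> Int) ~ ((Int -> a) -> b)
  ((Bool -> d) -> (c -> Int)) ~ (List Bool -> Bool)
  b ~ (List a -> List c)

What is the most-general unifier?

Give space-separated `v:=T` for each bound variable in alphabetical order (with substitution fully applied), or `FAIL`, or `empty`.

Answer: FAIL

Derivation:
step 1: unify List Int ~ ((c -> c) -> a)  [subst: {-} | 3 pending]
  clash: List Int vs ((c -> c) -> a)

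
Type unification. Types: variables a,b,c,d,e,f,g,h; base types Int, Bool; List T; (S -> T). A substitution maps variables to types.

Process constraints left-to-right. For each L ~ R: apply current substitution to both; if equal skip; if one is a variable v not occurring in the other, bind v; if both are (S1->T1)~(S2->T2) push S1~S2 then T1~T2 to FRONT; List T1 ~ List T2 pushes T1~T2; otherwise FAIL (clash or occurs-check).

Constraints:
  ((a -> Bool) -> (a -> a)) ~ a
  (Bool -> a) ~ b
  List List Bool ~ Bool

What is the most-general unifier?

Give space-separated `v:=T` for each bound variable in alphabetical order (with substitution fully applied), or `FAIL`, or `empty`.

Answer: FAIL

Derivation:
step 1: unify ((a -> Bool) -> (a -> a)) ~ a  [subst: {-} | 2 pending]
  occurs-check fail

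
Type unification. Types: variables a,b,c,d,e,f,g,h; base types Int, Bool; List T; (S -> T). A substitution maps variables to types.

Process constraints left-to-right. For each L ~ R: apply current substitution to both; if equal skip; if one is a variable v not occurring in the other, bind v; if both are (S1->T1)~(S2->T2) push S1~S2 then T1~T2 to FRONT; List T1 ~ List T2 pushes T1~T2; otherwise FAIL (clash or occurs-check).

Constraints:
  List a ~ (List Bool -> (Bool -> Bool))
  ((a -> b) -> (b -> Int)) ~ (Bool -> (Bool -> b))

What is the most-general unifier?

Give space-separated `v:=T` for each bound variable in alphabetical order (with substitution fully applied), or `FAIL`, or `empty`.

step 1: unify List a ~ (List Bool -> (Bool -> Bool))  [subst: {-} | 1 pending]
  clash: List a vs (List Bool -> (Bool -> Bool))

Answer: FAIL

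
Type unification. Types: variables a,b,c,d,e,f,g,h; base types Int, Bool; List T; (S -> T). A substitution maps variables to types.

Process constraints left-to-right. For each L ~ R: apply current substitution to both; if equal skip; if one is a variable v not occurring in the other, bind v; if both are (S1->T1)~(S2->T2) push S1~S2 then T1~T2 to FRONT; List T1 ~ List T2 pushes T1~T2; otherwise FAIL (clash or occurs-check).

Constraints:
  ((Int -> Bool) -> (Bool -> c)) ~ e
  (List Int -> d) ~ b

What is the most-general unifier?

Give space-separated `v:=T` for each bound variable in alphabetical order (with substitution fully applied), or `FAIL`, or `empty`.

step 1: unify ((Int -> Bool) -> (Bool -> c)) ~ e  [subst: {-} | 1 pending]
  bind e := ((Int -> Bool) -> (Bool -> c))
step 2: unify (List Int -> d) ~ b  [subst: {e:=((Int -> Bool) -> (Bool -> c))} | 0 pending]
  bind b := (List Int -> d)

Answer: b:=(List Int -> d) e:=((Int -> Bool) -> (Bool -> c))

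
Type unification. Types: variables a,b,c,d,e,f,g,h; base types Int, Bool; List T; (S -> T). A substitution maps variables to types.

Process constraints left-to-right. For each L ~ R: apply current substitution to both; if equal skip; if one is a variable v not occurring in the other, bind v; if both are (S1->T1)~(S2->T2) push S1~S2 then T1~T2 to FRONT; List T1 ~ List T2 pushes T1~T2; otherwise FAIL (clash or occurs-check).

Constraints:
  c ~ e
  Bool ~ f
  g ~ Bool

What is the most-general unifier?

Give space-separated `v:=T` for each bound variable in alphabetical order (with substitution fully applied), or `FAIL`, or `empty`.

Answer: c:=e f:=Bool g:=Bool

Derivation:
step 1: unify c ~ e  [subst: {-} | 2 pending]
  bind c := e
step 2: unify Bool ~ f  [subst: {c:=e} | 1 pending]
  bind f := Bool
step 3: unify g ~ Bool  [subst: {c:=e, f:=Bool} | 0 pending]
  bind g := Bool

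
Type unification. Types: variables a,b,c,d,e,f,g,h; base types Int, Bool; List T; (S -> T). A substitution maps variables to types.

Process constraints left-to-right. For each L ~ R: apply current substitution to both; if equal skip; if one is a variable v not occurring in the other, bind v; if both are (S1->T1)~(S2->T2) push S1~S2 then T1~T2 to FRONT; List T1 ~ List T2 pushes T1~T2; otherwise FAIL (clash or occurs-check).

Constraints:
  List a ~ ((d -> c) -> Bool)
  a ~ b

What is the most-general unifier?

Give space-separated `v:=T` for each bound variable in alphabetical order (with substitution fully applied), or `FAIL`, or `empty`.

Answer: FAIL

Derivation:
step 1: unify List a ~ ((d -> c) -> Bool)  [subst: {-} | 1 pending]
  clash: List a vs ((d -> c) -> Bool)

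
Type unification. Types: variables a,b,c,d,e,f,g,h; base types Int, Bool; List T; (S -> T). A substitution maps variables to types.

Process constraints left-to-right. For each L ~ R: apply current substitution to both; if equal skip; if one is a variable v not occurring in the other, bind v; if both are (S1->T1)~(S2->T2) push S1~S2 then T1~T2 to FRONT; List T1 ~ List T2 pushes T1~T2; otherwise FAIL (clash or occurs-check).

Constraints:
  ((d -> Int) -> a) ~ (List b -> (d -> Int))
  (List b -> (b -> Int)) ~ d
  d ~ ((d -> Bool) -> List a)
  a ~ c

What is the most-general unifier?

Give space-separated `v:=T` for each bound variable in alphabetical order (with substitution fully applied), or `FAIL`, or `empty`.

step 1: unify ((d -> Int) -> a) ~ (List b -> (d -> Int))  [subst: {-} | 3 pending]
  -> decompose arrow: push (d -> Int)~List b, a~(d -> Int)
step 2: unify (d -> Int) ~ List b  [subst: {-} | 4 pending]
  clash: (d -> Int) vs List b

Answer: FAIL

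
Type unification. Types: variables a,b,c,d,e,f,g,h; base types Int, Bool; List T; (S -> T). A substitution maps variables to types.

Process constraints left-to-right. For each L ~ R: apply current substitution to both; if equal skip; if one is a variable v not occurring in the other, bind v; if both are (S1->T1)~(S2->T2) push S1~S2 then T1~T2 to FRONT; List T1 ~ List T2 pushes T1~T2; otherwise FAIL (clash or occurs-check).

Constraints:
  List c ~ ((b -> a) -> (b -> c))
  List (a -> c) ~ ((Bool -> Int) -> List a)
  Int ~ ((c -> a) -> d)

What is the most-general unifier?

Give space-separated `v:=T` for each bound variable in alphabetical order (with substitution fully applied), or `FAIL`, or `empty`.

Answer: FAIL

Derivation:
step 1: unify List c ~ ((b -> a) -> (b -> c))  [subst: {-} | 2 pending]
  clash: List c vs ((b -> a) -> (b -> c))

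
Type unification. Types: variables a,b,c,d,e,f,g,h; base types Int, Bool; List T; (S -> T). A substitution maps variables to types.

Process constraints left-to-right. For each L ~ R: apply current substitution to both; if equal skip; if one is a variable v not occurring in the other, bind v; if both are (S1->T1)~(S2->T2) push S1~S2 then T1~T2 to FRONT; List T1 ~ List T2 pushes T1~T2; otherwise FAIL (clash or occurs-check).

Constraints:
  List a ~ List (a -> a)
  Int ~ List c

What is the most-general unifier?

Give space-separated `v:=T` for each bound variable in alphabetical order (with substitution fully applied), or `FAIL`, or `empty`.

Answer: FAIL

Derivation:
step 1: unify List a ~ List (a -> a)  [subst: {-} | 1 pending]
  -> decompose List: push a~(a -> a)
step 2: unify a ~ (a -> a)  [subst: {-} | 1 pending]
  occurs-check fail: a in (a -> a)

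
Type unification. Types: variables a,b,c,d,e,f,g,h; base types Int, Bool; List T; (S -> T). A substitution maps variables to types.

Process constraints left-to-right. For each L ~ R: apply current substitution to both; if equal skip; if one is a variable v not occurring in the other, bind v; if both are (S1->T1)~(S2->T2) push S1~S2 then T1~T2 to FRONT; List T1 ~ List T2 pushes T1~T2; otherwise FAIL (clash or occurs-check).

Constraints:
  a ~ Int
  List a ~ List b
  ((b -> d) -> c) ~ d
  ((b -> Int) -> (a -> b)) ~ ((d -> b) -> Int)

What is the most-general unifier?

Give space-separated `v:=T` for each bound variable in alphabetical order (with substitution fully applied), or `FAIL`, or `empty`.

step 1: unify a ~ Int  [subst: {-} | 3 pending]
  bind a := Int
step 2: unify List Int ~ List b  [subst: {a:=Int} | 2 pending]
  -> decompose List: push Int~b
step 3: unify Int ~ b  [subst: {a:=Int} | 2 pending]
  bind b := Int
step 4: unify ((Int -> d) -> c) ~ d  [subst: {a:=Int, b:=Int} | 1 pending]
  occurs-check fail

Answer: FAIL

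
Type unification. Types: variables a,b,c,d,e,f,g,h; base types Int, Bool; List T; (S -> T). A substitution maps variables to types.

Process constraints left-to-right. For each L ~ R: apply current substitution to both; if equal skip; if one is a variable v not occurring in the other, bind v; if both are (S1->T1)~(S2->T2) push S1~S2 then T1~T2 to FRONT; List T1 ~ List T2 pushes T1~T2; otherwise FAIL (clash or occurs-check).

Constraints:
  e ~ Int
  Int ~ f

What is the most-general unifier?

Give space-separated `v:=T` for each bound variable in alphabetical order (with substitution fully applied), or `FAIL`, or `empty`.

Answer: e:=Int f:=Int

Derivation:
step 1: unify e ~ Int  [subst: {-} | 1 pending]
  bind e := Int
step 2: unify Int ~ f  [subst: {e:=Int} | 0 pending]
  bind f := Int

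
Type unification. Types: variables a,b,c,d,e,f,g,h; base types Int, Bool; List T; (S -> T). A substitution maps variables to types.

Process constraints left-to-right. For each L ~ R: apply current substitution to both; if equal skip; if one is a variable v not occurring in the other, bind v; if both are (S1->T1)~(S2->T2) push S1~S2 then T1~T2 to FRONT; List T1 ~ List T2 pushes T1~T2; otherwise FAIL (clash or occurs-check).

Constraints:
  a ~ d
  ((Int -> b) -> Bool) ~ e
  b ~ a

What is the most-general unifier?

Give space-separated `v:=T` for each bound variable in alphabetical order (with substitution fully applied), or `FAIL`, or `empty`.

Answer: a:=d b:=d e:=((Int -> d) -> Bool)

Derivation:
step 1: unify a ~ d  [subst: {-} | 2 pending]
  bind a := d
step 2: unify ((Int -> b) -> Bool) ~ e  [subst: {a:=d} | 1 pending]
  bind e := ((Int -> b) -> Bool)
step 3: unify b ~ d  [subst: {a:=d, e:=((Int -> b) -> Bool)} | 0 pending]
  bind b := d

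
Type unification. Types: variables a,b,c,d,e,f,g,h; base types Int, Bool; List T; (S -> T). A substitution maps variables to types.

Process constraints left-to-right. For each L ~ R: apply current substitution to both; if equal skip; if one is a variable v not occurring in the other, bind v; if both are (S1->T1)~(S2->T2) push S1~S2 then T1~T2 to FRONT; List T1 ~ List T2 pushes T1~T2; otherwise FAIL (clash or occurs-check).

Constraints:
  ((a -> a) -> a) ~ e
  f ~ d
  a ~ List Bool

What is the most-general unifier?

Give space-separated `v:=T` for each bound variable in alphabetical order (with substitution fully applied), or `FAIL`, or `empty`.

step 1: unify ((a -> a) -> a) ~ e  [subst: {-} | 2 pending]
  bind e := ((a -> a) -> a)
step 2: unify f ~ d  [subst: {e:=((a -> a) -> a)} | 1 pending]
  bind f := d
step 3: unify a ~ List Bool  [subst: {e:=((a -> a) -> a), f:=d} | 0 pending]
  bind a := List Bool

Answer: a:=List Bool e:=((List Bool -> List Bool) -> List Bool) f:=d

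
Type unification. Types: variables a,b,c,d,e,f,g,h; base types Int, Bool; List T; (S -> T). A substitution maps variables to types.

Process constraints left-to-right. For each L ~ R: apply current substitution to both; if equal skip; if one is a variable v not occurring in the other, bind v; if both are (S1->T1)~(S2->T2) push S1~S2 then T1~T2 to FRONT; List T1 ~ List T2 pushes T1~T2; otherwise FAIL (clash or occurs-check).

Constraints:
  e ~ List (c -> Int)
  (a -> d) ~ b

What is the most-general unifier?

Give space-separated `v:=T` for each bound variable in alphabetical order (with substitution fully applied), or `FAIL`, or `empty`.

Answer: b:=(a -> d) e:=List (c -> Int)

Derivation:
step 1: unify e ~ List (c -> Int)  [subst: {-} | 1 pending]
  bind e := List (c -> Int)
step 2: unify (a -> d) ~ b  [subst: {e:=List (c -> Int)} | 0 pending]
  bind b := (a -> d)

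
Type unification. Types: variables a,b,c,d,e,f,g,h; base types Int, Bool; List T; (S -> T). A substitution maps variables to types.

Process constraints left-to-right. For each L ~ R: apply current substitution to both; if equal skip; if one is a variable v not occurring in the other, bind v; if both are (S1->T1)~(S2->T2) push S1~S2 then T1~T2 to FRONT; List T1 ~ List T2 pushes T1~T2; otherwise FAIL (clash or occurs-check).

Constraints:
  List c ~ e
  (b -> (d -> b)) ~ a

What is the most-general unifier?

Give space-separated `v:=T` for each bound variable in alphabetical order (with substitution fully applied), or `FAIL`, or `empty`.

Answer: a:=(b -> (d -> b)) e:=List c

Derivation:
step 1: unify List c ~ e  [subst: {-} | 1 pending]
  bind e := List c
step 2: unify (b -> (d -> b)) ~ a  [subst: {e:=List c} | 0 pending]
  bind a := (b -> (d -> b))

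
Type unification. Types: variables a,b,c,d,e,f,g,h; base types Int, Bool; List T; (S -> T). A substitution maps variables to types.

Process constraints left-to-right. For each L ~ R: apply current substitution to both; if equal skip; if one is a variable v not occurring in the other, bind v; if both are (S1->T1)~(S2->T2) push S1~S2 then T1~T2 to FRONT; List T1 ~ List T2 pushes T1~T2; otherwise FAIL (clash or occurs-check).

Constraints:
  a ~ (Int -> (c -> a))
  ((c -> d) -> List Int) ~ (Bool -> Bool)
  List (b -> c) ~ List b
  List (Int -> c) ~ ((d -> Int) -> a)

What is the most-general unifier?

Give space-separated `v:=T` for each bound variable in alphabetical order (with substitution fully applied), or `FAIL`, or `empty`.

Answer: FAIL

Derivation:
step 1: unify a ~ (Int -> (c -> a))  [subst: {-} | 3 pending]
  occurs-check fail: a in (Int -> (c -> a))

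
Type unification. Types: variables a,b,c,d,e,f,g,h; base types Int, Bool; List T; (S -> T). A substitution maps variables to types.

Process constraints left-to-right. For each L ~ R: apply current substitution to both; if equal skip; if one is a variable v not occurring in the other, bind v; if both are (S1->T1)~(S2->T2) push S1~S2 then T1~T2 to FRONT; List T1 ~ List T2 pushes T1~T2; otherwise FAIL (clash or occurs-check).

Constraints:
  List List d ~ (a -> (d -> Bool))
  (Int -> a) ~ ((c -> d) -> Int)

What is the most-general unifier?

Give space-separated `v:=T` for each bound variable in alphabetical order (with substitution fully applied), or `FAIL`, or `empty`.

step 1: unify List List d ~ (a -> (d -> Bool))  [subst: {-} | 1 pending]
  clash: List List d vs (a -> (d -> Bool))

Answer: FAIL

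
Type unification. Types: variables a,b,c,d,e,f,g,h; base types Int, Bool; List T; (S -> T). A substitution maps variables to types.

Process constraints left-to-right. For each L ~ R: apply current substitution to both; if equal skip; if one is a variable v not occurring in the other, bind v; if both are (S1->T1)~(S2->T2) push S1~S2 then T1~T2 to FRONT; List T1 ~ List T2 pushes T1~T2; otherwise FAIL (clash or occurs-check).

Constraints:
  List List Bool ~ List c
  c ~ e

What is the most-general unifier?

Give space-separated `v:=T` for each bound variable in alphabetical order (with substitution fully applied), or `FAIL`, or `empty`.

Answer: c:=List Bool e:=List Bool

Derivation:
step 1: unify List List Bool ~ List c  [subst: {-} | 1 pending]
  -> decompose List: push List Bool~c
step 2: unify List Bool ~ c  [subst: {-} | 1 pending]
  bind c := List Bool
step 3: unify List Bool ~ e  [subst: {c:=List Bool} | 0 pending]
  bind e := List Bool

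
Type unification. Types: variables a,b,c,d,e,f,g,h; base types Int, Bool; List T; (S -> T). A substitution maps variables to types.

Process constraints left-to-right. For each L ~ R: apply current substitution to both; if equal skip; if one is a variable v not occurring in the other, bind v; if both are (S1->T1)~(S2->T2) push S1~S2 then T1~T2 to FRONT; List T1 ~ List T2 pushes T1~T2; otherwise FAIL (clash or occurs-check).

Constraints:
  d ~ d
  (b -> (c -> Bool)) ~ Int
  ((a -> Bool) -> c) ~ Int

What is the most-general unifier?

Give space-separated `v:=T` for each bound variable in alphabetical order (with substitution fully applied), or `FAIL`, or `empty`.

Answer: FAIL

Derivation:
step 1: unify d ~ d  [subst: {-} | 2 pending]
  -> identical, skip
step 2: unify (b -> (c -> Bool)) ~ Int  [subst: {-} | 1 pending]
  clash: (b -> (c -> Bool)) vs Int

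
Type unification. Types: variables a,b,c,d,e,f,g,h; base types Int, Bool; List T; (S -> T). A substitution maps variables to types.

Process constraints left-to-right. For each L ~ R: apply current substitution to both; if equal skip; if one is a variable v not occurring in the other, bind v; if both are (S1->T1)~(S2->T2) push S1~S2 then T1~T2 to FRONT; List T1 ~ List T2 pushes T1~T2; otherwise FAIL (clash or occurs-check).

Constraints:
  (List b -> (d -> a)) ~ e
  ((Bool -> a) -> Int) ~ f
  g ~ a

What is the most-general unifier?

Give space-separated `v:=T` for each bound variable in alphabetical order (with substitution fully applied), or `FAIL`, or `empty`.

Answer: e:=(List b -> (d -> a)) f:=((Bool -> a) -> Int) g:=a

Derivation:
step 1: unify (List b -> (d -> a)) ~ e  [subst: {-} | 2 pending]
  bind e := (List b -> (d -> a))
step 2: unify ((Bool -> a) -> Int) ~ f  [subst: {e:=(List b -> (d -> a))} | 1 pending]
  bind f := ((Bool -> a) -> Int)
step 3: unify g ~ a  [subst: {e:=(List b -> (d -> a)), f:=((Bool -> a) -> Int)} | 0 pending]
  bind g := a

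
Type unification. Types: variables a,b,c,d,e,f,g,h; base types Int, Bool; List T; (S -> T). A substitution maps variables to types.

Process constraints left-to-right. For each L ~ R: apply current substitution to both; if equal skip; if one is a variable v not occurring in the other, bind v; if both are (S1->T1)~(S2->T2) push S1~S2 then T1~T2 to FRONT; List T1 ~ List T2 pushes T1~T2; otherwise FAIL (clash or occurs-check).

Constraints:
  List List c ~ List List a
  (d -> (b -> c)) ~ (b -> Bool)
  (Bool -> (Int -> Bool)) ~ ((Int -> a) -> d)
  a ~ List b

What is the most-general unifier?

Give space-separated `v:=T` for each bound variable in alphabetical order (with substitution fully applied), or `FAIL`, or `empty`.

step 1: unify List List c ~ List List a  [subst: {-} | 3 pending]
  -> decompose List: push List c~List a
step 2: unify List c ~ List a  [subst: {-} | 3 pending]
  -> decompose List: push c~a
step 3: unify c ~ a  [subst: {-} | 3 pending]
  bind c := a
step 4: unify (d -> (b -> a)) ~ (b -> Bool)  [subst: {c:=a} | 2 pending]
  -> decompose arrow: push d~b, (b -> a)~Bool
step 5: unify d ~ b  [subst: {c:=a} | 3 pending]
  bind d := b
step 6: unify (b -> a) ~ Bool  [subst: {c:=a, d:=b} | 2 pending]
  clash: (b -> a) vs Bool

Answer: FAIL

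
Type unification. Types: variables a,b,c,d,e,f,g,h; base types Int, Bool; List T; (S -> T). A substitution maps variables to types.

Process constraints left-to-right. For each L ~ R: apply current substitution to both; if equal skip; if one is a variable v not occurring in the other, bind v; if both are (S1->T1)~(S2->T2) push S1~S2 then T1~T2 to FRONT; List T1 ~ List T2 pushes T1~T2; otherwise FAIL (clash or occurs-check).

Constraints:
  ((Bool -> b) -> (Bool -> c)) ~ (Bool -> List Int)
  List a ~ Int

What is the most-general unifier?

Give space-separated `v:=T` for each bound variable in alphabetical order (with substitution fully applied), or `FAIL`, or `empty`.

Answer: FAIL

Derivation:
step 1: unify ((Bool -> b) -> (Bool -> c)) ~ (Bool -> List Int)  [subst: {-} | 1 pending]
  -> decompose arrow: push (Bool -> b)~Bool, (Bool -> c)~List Int
step 2: unify (Bool -> b) ~ Bool  [subst: {-} | 2 pending]
  clash: (Bool -> b) vs Bool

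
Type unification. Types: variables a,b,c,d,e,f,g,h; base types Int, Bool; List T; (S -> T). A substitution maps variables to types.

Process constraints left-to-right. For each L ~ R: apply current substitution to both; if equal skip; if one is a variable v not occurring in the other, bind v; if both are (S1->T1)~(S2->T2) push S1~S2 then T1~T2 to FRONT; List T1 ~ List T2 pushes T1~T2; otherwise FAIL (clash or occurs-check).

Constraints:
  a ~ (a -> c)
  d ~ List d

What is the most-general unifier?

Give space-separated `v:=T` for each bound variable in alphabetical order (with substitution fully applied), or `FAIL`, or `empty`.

step 1: unify a ~ (a -> c)  [subst: {-} | 1 pending]
  occurs-check fail: a in (a -> c)

Answer: FAIL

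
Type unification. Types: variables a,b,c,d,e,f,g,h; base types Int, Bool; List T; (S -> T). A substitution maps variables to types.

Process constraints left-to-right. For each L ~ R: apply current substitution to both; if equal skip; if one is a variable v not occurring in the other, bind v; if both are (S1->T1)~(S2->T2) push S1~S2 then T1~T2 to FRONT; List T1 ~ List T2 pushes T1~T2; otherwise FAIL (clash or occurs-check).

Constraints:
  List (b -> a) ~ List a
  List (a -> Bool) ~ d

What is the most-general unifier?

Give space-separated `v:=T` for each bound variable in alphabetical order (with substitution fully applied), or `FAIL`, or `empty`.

Answer: FAIL

Derivation:
step 1: unify List (b -> a) ~ List a  [subst: {-} | 1 pending]
  -> decompose List: push (b -> a)~a
step 2: unify (b -> a) ~ a  [subst: {-} | 1 pending]
  occurs-check fail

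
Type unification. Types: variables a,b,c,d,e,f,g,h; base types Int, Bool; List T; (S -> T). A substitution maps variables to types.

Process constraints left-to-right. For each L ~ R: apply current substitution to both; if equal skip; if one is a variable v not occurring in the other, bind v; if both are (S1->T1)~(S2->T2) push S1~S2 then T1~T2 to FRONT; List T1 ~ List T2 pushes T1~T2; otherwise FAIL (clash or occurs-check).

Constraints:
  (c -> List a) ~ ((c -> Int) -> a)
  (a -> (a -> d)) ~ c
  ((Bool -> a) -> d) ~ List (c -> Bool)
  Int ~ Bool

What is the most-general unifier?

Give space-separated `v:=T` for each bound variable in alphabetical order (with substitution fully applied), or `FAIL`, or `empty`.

Answer: FAIL

Derivation:
step 1: unify (c -> List a) ~ ((c -> Int) -> a)  [subst: {-} | 3 pending]
  -> decompose arrow: push c~(c -> Int), List a~a
step 2: unify c ~ (c -> Int)  [subst: {-} | 4 pending]
  occurs-check fail: c in (c -> Int)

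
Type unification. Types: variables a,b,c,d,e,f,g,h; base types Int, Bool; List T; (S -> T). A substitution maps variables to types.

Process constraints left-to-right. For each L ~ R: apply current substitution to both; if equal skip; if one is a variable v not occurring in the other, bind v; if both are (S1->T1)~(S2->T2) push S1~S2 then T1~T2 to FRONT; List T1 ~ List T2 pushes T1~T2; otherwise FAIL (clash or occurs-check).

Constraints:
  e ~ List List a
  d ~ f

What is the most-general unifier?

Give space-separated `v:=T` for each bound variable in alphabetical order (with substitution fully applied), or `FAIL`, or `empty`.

Answer: d:=f e:=List List a

Derivation:
step 1: unify e ~ List List a  [subst: {-} | 1 pending]
  bind e := List List a
step 2: unify d ~ f  [subst: {e:=List List a} | 0 pending]
  bind d := f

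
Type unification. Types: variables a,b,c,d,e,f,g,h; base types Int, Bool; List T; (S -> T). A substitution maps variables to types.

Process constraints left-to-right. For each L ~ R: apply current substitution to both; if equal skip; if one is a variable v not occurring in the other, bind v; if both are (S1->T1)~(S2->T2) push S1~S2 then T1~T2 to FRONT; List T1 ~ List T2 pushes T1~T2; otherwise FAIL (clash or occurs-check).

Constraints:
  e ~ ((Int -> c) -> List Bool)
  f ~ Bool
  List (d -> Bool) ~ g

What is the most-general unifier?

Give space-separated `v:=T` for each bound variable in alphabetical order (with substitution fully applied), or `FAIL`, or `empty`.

Answer: e:=((Int -> c) -> List Bool) f:=Bool g:=List (d -> Bool)

Derivation:
step 1: unify e ~ ((Int -> c) -> List Bool)  [subst: {-} | 2 pending]
  bind e := ((Int -> c) -> List Bool)
step 2: unify f ~ Bool  [subst: {e:=((Int -> c) -> List Bool)} | 1 pending]
  bind f := Bool
step 3: unify List (d -> Bool) ~ g  [subst: {e:=((Int -> c) -> List Bool), f:=Bool} | 0 pending]
  bind g := List (d -> Bool)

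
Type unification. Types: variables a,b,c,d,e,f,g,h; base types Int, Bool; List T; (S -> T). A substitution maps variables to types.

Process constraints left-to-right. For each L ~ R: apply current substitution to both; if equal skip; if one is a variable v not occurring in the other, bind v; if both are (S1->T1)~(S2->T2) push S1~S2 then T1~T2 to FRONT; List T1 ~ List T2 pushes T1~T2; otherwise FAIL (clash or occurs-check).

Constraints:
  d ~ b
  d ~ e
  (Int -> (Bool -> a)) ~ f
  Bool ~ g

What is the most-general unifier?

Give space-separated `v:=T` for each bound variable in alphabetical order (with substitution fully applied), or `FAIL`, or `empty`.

Answer: b:=e d:=e f:=(Int -> (Bool -> a)) g:=Bool

Derivation:
step 1: unify d ~ b  [subst: {-} | 3 pending]
  bind d := b
step 2: unify b ~ e  [subst: {d:=b} | 2 pending]
  bind b := e
step 3: unify (Int -> (Bool -> a)) ~ f  [subst: {d:=b, b:=e} | 1 pending]
  bind f := (Int -> (Bool -> a))
step 4: unify Bool ~ g  [subst: {d:=b, b:=e, f:=(Int -> (Bool -> a))} | 0 pending]
  bind g := Bool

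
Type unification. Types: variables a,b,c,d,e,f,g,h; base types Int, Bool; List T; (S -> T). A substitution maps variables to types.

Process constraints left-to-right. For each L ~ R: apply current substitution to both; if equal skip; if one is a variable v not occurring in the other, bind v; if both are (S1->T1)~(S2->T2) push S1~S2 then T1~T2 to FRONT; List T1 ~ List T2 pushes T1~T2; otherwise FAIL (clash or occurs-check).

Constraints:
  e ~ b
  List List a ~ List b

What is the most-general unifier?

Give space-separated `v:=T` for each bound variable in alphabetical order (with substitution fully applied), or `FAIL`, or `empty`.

Answer: b:=List a e:=List a

Derivation:
step 1: unify e ~ b  [subst: {-} | 1 pending]
  bind e := b
step 2: unify List List a ~ List b  [subst: {e:=b} | 0 pending]
  -> decompose List: push List a~b
step 3: unify List a ~ b  [subst: {e:=b} | 0 pending]
  bind b := List a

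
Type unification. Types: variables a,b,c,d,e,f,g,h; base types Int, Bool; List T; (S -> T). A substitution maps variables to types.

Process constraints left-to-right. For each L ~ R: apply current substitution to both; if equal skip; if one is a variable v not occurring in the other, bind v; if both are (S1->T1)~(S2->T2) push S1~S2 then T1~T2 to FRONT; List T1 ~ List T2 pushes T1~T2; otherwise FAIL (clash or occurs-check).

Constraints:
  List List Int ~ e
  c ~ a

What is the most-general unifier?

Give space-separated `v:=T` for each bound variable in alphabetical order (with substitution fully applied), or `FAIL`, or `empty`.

step 1: unify List List Int ~ e  [subst: {-} | 1 pending]
  bind e := List List Int
step 2: unify c ~ a  [subst: {e:=List List Int} | 0 pending]
  bind c := a

Answer: c:=a e:=List List Int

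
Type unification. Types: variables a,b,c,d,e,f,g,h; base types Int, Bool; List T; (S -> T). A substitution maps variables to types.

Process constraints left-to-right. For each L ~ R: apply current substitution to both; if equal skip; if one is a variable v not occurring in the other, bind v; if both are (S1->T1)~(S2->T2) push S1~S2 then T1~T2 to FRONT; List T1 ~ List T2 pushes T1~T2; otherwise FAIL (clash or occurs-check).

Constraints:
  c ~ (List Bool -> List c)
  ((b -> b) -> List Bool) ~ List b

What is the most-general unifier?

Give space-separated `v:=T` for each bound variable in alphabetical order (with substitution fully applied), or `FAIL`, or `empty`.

step 1: unify c ~ (List Bool -> List c)  [subst: {-} | 1 pending]
  occurs-check fail: c in (List Bool -> List c)

Answer: FAIL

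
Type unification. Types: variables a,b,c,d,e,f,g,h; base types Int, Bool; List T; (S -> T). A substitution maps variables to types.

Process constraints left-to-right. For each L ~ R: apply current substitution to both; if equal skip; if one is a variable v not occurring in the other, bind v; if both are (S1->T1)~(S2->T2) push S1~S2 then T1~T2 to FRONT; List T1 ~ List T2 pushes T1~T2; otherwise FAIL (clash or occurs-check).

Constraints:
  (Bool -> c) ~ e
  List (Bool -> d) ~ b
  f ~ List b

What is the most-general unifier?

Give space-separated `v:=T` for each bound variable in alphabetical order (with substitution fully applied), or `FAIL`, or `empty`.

step 1: unify (Bool -> c) ~ e  [subst: {-} | 2 pending]
  bind e := (Bool -> c)
step 2: unify List (Bool -> d) ~ b  [subst: {e:=(Bool -> c)} | 1 pending]
  bind b := List (Bool -> d)
step 3: unify f ~ List List (Bool -> d)  [subst: {e:=(Bool -> c), b:=List (Bool -> d)} | 0 pending]
  bind f := List List (Bool -> d)

Answer: b:=List (Bool -> d) e:=(Bool -> c) f:=List List (Bool -> d)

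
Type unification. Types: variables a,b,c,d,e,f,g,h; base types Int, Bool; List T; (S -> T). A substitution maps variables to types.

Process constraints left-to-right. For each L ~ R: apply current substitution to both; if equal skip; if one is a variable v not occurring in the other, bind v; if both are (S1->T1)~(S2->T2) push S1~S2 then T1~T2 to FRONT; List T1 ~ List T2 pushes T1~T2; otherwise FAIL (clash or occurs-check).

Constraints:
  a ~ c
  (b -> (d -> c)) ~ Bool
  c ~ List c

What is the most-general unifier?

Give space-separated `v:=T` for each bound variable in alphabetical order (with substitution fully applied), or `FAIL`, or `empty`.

Answer: FAIL

Derivation:
step 1: unify a ~ c  [subst: {-} | 2 pending]
  bind a := c
step 2: unify (b -> (d -> c)) ~ Bool  [subst: {a:=c} | 1 pending]
  clash: (b -> (d -> c)) vs Bool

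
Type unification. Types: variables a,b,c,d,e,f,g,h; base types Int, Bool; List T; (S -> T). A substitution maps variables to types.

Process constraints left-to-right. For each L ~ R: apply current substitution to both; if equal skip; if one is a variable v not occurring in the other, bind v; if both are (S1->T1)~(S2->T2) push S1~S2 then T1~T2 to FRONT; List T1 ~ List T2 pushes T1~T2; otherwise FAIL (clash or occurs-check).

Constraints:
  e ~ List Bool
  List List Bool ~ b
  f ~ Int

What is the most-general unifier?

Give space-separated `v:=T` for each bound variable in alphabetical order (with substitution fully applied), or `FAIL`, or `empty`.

step 1: unify e ~ List Bool  [subst: {-} | 2 pending]
  bind e := List Bool
step 2: unify List List Bool ~ b  [subst: {e:=List Bool} | 1 pending]
  bind b := List List Bool
step 3: unify f ~ Int  [subst: {e:=List Bool, b:=List List Bool} | 0 pending]
  bind f := Int

Answer: b:=List List Bool e:=List Bool f:=Int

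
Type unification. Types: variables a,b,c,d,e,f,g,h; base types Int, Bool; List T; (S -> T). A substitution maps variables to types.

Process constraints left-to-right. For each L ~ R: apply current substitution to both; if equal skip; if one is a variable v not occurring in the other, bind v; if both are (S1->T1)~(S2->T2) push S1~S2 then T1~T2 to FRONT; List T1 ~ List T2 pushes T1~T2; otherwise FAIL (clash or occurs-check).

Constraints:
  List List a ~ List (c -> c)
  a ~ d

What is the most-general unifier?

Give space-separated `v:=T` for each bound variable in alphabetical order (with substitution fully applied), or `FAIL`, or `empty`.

step 1: unify List List a ~ List (c -> c)  [subst: {-} | 1 pending]
  -> decompose List: push List a~(c -> c)
step 2: unify List a ~ (c -> c)  [subst: {-} | 1 pending]
  clash: List a vs (c -> c)

Answer: FAIL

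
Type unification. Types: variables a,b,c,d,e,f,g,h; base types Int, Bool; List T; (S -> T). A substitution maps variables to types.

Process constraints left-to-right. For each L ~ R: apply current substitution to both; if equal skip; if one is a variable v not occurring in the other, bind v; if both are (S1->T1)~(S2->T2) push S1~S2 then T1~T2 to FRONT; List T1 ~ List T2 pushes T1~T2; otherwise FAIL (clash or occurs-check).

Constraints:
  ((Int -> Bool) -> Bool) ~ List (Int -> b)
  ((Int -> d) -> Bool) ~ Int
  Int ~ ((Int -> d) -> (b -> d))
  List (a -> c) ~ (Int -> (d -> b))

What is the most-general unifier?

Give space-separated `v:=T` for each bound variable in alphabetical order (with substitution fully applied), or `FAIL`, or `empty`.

Answer: FAIL

Derivation:
step 1: unify ((Int -> Bool) -> Bool) ~ List (Int -> b)  [subst: {-} | 3 pending]
  clash: ((Int -> Bool) -> Bool) vs List (Int -> b)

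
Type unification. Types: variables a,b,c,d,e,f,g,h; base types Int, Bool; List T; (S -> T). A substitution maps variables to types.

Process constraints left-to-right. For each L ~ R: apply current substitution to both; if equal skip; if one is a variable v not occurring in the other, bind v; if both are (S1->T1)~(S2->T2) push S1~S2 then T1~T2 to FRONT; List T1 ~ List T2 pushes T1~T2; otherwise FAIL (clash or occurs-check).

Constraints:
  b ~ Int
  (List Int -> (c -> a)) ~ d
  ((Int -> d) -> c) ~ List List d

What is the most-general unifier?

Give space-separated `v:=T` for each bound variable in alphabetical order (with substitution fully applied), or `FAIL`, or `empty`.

Answer: FAIL

Derivation:
step 1: unify b ~ Int  [subst: {-} | 2 pending]
  bind b := Int
step 2: unify (List Int -> (c -> a)) ~ d  [subst: {b:=Int} | 1 pending]
  bind d := (List Int -> (c -> a))
step 3: unify ((Int -> (List Int -> (c -> a))) -> c) ~ List List (List Int -> (c -> a))  [subst: {b:=Int, d:=(List Int -> (c -> a))} | 0 pending]
  clash: ((Int -> (List Int -> (c -> a))) -> c) vs List List (List Int -> (c -> a))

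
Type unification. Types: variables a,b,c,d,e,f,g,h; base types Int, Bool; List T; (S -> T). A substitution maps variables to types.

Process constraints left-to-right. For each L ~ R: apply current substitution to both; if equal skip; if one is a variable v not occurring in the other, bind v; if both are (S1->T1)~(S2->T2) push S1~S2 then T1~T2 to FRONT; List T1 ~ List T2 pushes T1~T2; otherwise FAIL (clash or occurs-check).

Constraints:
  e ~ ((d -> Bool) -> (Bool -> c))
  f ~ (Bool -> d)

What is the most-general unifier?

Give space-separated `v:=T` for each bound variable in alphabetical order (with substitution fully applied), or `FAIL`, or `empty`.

Answer: e:=((d -> Bool) -> (Bool -> c)) f:=(Bool -> d)

Derivation:
step 1: unify e ~ ((d -> Bool) -> (Bool -> c))  [subst: {-} | 1 pending]
  bind e := ((d -> Bool) -> (Bool -> c))
step 2: unify f ~ (Bool -> d)  [subst: {e:=((d -> Bool) -> (Bool -> c))} | 0 pending]
  bind f := (Bool -> d)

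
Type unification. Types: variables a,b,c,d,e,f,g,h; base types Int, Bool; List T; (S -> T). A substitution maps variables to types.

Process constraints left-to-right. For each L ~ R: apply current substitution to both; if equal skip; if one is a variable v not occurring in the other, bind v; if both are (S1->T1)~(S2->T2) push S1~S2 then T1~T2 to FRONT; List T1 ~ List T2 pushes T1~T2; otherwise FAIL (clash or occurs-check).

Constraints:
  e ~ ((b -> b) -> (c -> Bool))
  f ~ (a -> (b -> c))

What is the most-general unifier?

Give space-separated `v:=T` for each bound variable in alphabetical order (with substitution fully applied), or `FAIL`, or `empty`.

Answer: e:=((b -> b) -> (c -> Bool)) f:=(a -> (b -> c))

Derivation:
step 1: unify e ~ ((b -> b) -> (c -> Bool))  [subst: {-} | 1 pending]
  bind e := ((b -> b) -> (c -> Bool))
step 2: unify f ~ (a -> (b -> c))  [subst: {e:=((b -> b) -> (c -> Bool))} | 0 pending]
  bind f := (a -> (b -> c))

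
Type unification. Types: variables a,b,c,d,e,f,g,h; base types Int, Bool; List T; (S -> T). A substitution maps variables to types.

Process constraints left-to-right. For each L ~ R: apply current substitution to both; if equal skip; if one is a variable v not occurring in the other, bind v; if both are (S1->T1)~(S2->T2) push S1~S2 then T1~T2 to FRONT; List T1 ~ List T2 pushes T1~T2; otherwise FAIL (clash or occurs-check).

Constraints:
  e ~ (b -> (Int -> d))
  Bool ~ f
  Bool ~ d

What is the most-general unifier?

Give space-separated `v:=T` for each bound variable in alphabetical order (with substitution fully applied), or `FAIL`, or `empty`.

Answer: d:=Bool e:=(b -> (Int -> Bool)) f:=Bool

Derivation:
step 1: unify e ~ (b -> (Int -> d))  [subst: {-} | 2 pending]
  bind e := (b -> (Int -> d))
step 2: unify Bool ~ f  [subst: {e:=(b -> (Int -> d))} | 1 pending]
  bind f := Bool
step 3: unify Bool ~ d  [subst: {e:=(b -> (Int -> d)), f:=Bool} | 0 pending]
  bind d := Bool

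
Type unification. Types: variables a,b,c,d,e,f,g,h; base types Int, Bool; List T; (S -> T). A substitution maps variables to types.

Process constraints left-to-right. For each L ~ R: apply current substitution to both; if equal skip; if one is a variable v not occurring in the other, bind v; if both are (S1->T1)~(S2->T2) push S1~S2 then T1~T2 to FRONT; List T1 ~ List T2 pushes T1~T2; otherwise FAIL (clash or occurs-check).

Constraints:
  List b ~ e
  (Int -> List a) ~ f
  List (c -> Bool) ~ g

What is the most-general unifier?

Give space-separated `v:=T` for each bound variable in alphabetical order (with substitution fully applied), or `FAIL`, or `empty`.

step 1: unify List b ~ e  [subst: {-} | 2 pending]
  bind e := List b
step 2: unify (Int -> List a) ~ f  [subst: {e:=List b} | 1 pending]
  bind f := (Int -> List a)
step 3: unify List (c -> Bool) ~ g  [subst: {e:=List b, f:=(Int -> List a)} | 0 pending]
  bind g := List (c -> Bool)

Answer: e:=List b f:=(Int -> List a) g:=List (c -> Bool)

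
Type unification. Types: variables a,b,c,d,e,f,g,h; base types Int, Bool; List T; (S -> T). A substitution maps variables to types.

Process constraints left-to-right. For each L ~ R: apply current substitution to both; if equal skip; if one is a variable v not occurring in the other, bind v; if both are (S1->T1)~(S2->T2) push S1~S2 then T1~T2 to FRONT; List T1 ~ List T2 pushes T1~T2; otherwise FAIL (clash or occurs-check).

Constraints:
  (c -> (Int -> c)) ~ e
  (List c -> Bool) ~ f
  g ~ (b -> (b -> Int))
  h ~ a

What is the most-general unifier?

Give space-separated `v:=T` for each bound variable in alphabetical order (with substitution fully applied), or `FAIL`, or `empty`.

Answer: e:=(c -> (Int -> c)) f:=(List c -> Bool) g:=(b -> (b -> Int)) h:=a

Derivation:
step 1: unify (c -> (Int -> c)) ~ e  [subst: {-} | 3 pending]
  bind e := (c -> (Int -> c))
step 2: unify (List c -> Bool) ~ f  [subst: {e:=(c -> (Int -> c))} | 2 pending]
  bind f := (List c -> Bool)
step 3: unify g ~ (b -> (b -> Int))  [subst: {e:=(c -> (Int -> c)), f:=(List c -> Bool)} | 1 pending]
  bind g := (b -> (b -> Int))
step 4: unify h ~ a  [subst: {e:=(c -> (Int -> c)), f:=(List c -> Bool), g:=(b -> (b -> Int))} | 0 pending]
  bind h := a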